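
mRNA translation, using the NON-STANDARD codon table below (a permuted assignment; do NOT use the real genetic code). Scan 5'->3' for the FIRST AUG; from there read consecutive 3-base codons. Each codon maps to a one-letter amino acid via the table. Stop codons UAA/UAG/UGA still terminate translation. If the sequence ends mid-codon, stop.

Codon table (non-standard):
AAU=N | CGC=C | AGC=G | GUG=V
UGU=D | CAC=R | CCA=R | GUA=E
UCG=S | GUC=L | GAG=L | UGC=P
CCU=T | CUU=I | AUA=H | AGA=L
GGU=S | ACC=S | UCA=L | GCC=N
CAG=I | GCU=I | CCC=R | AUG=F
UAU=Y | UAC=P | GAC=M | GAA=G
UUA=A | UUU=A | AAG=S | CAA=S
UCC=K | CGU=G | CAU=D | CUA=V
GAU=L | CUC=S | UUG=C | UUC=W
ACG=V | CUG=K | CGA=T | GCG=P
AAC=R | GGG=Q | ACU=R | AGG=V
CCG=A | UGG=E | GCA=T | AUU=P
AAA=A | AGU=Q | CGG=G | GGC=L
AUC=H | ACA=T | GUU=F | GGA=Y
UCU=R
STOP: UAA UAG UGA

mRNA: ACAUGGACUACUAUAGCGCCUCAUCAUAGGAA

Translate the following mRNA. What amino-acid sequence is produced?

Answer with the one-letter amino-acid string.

start AUG at pos 2
pos 2: AUG -> F; peptide=F
pos 5: GAC -> M; peptide=FM
pos 8: UAC -> P; peptide=FMP
pos 11: UAU -> Y; peptide=FMPY
pos 14: AGC -> G; peptide=FMPYG
pos 17: GCC -> N; peptide=FMPYGN
pos 20: UCA -> L; peptide=FMPYGNL
pos 23: UCA -> L; peptide=FMPYGNLL
pos 26: UAG -> STOP

Answer: FMPYGNLL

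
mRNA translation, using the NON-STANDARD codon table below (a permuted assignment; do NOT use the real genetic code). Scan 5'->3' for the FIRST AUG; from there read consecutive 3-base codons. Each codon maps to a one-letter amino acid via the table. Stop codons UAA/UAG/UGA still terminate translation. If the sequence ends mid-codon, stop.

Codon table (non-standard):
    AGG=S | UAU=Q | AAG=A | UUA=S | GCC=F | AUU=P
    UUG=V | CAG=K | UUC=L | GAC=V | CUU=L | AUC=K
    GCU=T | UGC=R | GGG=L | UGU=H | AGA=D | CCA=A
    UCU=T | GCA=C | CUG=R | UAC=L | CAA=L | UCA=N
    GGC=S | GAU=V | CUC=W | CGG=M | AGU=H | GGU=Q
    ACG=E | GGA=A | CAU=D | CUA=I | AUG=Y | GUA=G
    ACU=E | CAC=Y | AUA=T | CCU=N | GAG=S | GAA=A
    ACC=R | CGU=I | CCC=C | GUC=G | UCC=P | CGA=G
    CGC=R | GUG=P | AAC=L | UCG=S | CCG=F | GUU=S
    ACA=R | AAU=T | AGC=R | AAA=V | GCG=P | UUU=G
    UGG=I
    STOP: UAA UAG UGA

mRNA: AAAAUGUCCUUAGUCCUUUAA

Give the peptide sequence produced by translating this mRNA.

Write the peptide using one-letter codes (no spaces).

Answer: YPSGL

Derivation:
start AUG at pos 3
pos 3: AUG -> Y; peptide=Y
pos 6: UCC -> P; peptide=YP
pos 9: UUA -> S; peptide=YPS
pos 12: GUC -> G; peptide=YPSG
pos 15: CUU -> L; peptide=YPSGL
pos 18: UAA -> STOP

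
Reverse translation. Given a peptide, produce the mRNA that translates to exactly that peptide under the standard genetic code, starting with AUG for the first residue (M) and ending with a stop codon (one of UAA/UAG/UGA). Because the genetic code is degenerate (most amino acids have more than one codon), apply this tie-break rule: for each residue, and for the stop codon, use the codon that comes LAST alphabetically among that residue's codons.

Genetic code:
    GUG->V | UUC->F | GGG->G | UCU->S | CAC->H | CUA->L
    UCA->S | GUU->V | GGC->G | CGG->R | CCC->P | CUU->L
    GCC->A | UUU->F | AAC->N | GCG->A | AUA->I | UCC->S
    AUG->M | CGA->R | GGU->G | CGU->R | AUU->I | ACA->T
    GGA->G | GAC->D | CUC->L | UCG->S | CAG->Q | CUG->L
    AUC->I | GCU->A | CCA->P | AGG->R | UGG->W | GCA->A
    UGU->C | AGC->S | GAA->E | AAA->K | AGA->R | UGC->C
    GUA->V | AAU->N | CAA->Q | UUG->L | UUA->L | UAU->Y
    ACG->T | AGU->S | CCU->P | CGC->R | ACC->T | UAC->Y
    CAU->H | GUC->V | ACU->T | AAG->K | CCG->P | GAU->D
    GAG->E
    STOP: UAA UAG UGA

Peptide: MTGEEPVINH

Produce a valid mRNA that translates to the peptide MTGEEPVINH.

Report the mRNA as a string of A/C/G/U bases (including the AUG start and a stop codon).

residue 1: M -> AUG (start codon)
residue 2: T codons sorted = ACA,ACC,ACG,ACU -> pick last = ACU
residue 3: G codons sorted = GGA,GGC,GGG,GGU -> pick last = GGU
residue 4: E codons sorted = GAA,GAG -> pick last = GAG
residue 5: E codons sorted = GAA,GAG -> pick last = GAG
residue 6: P codons sorted = CCA,CCC,CCG,CCU -> pick last = CCU
residue 7: V codons sorted = GUA,GUC,GUG,GUU -> pick last = GUU
residue 8: I codons sorted = AUA,AUC,AUU -> pick last = AUU
residue 9: N codons sorted = AAC,AAU -> pick last = AAU
residue 10: H codons sorted = CAC,CAU -> pick last = CAU
terminator: stop codons sorted = UAA,UAG,UGA -> pick last = UGA

Answer: mRNA: AUGACUGGUGAGGAGCCUGUUAUUAAUCAUUGA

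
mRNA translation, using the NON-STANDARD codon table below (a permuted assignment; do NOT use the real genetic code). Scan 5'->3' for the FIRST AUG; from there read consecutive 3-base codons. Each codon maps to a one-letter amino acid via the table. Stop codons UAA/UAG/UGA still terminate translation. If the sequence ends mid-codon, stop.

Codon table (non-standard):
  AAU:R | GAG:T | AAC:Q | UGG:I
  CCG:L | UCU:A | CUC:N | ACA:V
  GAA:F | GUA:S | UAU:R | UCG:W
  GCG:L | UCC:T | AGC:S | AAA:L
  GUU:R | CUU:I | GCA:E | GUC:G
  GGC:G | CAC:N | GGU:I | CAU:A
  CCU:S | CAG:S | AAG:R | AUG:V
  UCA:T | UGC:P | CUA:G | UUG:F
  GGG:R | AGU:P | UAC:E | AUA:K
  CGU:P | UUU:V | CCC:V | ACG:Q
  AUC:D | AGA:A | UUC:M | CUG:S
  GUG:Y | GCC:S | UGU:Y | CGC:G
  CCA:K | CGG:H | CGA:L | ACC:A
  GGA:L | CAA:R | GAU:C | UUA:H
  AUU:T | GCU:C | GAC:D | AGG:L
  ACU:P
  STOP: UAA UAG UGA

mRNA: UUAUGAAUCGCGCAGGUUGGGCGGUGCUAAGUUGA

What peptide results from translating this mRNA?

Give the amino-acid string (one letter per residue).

Answer: VRGEIILYGP

Derivation:
start AUG at pos 2
pos 2: AUG -> V; peptide=V
pos 5: AAU -> R; peptide=VR
pos 8: CGC -> G; peptide=VRG
pos 11: GCA -> E; peptide=VRGE
pos 14: GGU -> I; peptide=VRGEI
pos 17: UGG -> I; peptide=VRGEII
pos 20: GCG -> L; peptide=VRGEIIL
pos 23: GUG -> Y; peptide=VRGEIILY
pos 26: CUA -> G; peptide=VRGEIILYG
pos 29: AGU -> P; peptide=VRGEIILYGP
pos 32: UGA -> STOP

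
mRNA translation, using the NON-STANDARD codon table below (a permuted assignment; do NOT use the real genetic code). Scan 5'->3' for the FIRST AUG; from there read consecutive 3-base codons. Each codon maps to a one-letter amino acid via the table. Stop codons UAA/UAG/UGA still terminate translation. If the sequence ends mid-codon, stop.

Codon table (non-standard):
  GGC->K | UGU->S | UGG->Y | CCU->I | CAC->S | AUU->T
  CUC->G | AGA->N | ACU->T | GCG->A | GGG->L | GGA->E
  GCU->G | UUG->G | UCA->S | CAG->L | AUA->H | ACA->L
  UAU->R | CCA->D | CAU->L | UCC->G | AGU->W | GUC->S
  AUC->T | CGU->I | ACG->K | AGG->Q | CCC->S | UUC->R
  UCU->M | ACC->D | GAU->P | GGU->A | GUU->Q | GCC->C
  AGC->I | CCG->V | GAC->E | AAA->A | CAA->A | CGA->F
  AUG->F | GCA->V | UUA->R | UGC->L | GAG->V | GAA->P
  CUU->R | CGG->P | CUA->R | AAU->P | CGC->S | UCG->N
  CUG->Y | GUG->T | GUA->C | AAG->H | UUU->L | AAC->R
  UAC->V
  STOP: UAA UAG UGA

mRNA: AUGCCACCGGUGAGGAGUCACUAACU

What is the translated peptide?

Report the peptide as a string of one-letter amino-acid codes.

Answer: FDVTQWS

Derivation:
start AUG at pos 0
pos 0: AUG -> F; peptide=F
pos 3: CCA -> D; peptide=FD
pos 6: CCG -> V; peptide=FDV
pos 9: GUG -> T; peptide=FDVT
pos 12: AGG -> Q; peptide=FDVTQ
pos 15: AGU -> W; peptide=FDVTQW
pos 18: CAC -> S; peptide=FDVTQWS
pos 21: UAA -> STOP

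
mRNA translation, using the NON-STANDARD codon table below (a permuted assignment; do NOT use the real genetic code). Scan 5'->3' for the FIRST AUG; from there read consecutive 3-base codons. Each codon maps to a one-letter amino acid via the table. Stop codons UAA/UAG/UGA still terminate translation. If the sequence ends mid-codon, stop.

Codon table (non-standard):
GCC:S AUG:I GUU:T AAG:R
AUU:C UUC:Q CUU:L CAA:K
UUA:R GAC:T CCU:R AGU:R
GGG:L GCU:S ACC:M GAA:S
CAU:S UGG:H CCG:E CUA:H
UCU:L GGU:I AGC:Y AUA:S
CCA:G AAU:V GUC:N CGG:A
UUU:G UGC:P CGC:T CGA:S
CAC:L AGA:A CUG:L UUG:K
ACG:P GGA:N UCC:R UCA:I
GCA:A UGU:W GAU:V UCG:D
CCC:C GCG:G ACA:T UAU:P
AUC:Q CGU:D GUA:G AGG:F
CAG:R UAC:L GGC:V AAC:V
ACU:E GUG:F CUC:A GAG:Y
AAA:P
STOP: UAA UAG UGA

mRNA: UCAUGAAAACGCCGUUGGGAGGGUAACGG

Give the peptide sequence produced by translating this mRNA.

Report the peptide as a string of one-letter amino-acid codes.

start AUG at pos 2
pos 2: AUG -> I; peptide=I
pos 5: AAA -> P; peptide=IP
pos 8: ACG -> P; peptide=IPP
pos 11: CCG -> E; peptide=IPPE
pos 14: UUG -> K; peptide=IPPEK
pos 17: GGA -> N; peptide=IPPEKN
pos 20: GGG -> L; peptide=IPPEKNL
pos 23: UAA -> STOP

Answer: IPPEKNL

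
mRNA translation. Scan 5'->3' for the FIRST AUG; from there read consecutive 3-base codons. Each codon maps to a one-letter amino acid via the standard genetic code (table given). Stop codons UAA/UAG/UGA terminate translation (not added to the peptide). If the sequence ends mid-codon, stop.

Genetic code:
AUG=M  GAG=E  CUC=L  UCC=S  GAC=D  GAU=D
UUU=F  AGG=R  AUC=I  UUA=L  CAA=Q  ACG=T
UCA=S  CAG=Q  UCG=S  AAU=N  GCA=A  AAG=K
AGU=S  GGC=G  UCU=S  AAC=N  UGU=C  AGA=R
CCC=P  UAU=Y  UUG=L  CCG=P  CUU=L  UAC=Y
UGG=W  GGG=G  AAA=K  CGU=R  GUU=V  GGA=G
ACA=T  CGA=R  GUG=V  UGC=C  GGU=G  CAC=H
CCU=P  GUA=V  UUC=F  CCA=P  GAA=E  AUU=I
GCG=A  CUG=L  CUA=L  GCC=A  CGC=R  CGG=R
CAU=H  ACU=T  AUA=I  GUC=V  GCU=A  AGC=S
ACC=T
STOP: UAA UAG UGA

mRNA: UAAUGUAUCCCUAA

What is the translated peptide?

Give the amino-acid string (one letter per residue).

start AUG at pos 2
pos 2: AUG -> M; peptide=M
pos 5: UAU -> Y; peptide=MY
pos 8: CCC -> P; peptide=MYP
pos 11: UAA -> STOP

Answer: MYP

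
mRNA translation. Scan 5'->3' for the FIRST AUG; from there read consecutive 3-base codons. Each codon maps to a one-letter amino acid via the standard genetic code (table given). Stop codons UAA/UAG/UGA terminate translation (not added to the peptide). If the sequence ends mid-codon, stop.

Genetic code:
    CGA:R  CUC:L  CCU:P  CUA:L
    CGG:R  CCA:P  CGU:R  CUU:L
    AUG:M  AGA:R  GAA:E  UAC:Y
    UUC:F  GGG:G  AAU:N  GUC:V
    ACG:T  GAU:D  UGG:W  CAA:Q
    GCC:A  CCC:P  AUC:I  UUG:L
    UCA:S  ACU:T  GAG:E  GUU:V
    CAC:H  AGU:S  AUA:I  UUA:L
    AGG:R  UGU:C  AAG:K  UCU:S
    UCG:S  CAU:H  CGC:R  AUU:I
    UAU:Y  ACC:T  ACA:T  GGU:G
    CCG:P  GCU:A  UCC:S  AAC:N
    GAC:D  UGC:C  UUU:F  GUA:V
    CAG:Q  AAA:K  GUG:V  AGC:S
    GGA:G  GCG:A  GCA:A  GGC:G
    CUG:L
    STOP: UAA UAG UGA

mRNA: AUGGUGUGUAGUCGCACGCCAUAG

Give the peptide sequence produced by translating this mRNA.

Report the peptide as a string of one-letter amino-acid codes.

Answer: MVCSRTP

Derivation:
start AUG at pos 0
pos 0: AUG -> M; peptide=M
pos 3: GUG -> V; peptide=MV
pos 6: UGU -> C; peptide=MVC
pos 9: AGU -> S; peptide=MVCS
pos 12: CGC -> R; peptide=MVCSR
pos 15: ACG -> T; peptide=MVCSRT
pos 18: CCA -> P; peptide=MVCSRTP
pos 21: UAG -> STOP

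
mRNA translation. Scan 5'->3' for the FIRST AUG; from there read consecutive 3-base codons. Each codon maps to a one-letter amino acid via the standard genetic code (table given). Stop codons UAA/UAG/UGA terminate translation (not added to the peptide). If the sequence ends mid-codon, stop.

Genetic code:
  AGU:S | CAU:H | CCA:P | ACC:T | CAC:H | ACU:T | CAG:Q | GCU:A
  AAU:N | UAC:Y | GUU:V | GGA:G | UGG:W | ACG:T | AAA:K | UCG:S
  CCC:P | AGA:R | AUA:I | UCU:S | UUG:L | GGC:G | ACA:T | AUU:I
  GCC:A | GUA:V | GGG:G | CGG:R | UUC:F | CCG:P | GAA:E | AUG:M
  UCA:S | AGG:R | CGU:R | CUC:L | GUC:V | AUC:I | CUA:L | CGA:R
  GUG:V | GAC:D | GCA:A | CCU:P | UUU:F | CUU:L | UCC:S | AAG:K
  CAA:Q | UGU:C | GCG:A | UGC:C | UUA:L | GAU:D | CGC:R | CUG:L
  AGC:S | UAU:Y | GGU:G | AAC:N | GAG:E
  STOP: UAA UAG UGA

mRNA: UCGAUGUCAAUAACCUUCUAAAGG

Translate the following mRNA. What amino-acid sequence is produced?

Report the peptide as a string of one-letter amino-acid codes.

start AUG at pos 3
pos 3: AUG -> M; peptide=M
pos 6: UCA -> S; peptide=MS
pos 9: AUA -> I; peptide=MSI
pos 12: ACC -> T; peptide=MSIT
pos 15: UUC -> F; peptide=MSITF
pos 18: UAA -> STOP

Answer: MSITF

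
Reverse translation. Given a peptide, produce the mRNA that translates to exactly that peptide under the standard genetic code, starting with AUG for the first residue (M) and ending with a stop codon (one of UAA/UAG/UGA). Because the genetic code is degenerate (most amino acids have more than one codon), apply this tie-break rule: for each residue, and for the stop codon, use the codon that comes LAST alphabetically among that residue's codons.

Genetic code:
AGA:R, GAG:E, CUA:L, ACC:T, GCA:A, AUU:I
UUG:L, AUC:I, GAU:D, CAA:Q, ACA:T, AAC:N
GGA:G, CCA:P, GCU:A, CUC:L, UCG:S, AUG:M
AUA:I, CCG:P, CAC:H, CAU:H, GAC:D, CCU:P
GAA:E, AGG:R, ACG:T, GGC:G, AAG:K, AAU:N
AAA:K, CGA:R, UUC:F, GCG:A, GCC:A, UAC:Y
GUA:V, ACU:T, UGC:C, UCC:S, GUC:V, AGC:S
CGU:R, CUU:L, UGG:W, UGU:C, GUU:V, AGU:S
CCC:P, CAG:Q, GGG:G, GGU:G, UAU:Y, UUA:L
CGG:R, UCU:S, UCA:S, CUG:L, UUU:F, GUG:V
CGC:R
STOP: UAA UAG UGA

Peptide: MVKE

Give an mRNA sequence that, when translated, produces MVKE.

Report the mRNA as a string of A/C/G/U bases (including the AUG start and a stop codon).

Answer: mRNA: AUGGUUAAGGAGUGA

Derivation:
residue 1: M -> AUG (start codon)
residue 2: V codons sorted = GUA,GUC,GUG,GUU -> pick last = GUU
residue 3: K codons sorted = AAA,AAG -> pick last = AAG
residue 4: E codons sorted = GAA,GAG -> pick last = GAG
terminator: stop codons sorted = UAA,UAG,UGA -> pick last = UGA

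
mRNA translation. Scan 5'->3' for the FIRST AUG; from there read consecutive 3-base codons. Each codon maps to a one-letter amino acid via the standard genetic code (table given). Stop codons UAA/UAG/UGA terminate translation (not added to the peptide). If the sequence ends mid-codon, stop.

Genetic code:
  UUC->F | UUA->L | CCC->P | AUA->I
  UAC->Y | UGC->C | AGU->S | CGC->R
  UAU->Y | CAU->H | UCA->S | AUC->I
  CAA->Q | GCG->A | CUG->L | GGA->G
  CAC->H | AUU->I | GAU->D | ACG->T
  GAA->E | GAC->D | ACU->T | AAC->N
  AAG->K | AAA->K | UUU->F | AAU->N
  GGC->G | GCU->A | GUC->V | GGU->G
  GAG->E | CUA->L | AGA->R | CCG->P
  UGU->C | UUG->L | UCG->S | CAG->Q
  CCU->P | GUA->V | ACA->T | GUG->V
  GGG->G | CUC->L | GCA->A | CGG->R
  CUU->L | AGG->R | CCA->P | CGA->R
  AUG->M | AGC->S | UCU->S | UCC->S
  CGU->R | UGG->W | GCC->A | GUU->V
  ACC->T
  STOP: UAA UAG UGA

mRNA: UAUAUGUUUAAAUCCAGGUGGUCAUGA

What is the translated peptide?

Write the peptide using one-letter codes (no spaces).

start AUG at pos 3
pos 3: AUG -> M; peptide=M
pos 6: UUU -> F; peptide=MF
pos 9: AAA -> K; peptide=MFK
pos 12: UCC -> S; peptide=MFKS
pos 15: AGG -> R; peptide=MFKSR
pos 18: UGG -> W; peptide=MFKSRW
pos 21: UCA -> S; peptide=MFKSRWS
pos 24: UGA -> STOP

Answer: MFKSRWS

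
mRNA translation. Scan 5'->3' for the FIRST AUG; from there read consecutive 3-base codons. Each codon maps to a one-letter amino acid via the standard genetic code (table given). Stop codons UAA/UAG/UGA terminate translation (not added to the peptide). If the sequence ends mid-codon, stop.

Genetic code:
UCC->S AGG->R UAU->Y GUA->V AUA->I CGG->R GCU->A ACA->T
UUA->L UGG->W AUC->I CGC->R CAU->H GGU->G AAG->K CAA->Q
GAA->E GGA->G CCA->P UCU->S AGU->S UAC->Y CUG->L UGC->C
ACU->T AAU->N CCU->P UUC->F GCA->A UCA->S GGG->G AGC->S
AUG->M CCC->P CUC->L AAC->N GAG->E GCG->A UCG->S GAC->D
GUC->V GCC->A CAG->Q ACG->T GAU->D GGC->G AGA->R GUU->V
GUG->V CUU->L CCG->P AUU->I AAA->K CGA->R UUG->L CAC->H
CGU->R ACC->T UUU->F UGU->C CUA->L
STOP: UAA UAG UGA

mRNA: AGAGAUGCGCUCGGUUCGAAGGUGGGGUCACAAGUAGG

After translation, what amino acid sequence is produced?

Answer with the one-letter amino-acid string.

start AUG at pos 4
pos 4: AUG -> M; peptide=M
pos 7: CGC -> R; peptide=MR
pos 10: UCG -> S; peptide=MRS
pos 13: GUU -> V; peptide=MRSV
pos 16: CGA -> R; peptide=MRSVR
pos 19: AGG -> R; peptide=MRSVRR
pos 22: UGG -> W; peptide=MRSVRRW
pos 25: GGU -> G; peptide=MRSVRRWG
pos 28: CAC -> H; peptide=MRSVRRWGH
pos 31: AAG -> K; peptide=MRSVRRWGHK
pos 34: UAG -> STOP

Answer: MRSVRRWGHK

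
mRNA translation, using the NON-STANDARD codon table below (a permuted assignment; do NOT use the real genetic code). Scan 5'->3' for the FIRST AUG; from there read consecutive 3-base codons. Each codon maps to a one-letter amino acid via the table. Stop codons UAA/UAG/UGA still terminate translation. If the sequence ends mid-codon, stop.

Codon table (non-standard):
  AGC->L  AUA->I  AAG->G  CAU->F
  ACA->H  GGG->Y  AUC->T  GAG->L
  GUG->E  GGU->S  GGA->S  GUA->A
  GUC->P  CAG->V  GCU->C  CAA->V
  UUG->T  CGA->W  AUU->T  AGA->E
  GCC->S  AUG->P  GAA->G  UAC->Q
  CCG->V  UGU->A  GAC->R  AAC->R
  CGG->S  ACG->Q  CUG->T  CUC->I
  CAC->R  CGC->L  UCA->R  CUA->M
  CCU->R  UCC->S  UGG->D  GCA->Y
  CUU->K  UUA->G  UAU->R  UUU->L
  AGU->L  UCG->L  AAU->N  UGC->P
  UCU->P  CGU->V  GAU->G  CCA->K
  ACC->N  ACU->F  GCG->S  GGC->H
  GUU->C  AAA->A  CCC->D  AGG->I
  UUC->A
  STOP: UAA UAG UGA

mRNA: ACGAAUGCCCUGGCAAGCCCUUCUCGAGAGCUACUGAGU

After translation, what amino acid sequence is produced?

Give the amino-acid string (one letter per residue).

start AUG at pos 4
pos 4: AUG -> P; peptide=P
pos 7: CCC -> D; peptide=PD
pos 10: UGG -> D; peptide=PDD
pos 13: CAA -> V; peptide=PDDV
pos 16: GCC -> S; peptide=PDDVS
pos 19: CUU -> K; peptide=PDDVSK
pos 22: CUC -> I; peptide=PDDVSKI
pos 25: GAG -> L; peptide=PDDVSKIL
pos 28: AGC -> L; peptide=PDDVSKILL
pos 31: UAC -> Q; peptide=PDDVSKILLQ
pos 34: UGA -> STOP

Answer: PDDVSKILLQ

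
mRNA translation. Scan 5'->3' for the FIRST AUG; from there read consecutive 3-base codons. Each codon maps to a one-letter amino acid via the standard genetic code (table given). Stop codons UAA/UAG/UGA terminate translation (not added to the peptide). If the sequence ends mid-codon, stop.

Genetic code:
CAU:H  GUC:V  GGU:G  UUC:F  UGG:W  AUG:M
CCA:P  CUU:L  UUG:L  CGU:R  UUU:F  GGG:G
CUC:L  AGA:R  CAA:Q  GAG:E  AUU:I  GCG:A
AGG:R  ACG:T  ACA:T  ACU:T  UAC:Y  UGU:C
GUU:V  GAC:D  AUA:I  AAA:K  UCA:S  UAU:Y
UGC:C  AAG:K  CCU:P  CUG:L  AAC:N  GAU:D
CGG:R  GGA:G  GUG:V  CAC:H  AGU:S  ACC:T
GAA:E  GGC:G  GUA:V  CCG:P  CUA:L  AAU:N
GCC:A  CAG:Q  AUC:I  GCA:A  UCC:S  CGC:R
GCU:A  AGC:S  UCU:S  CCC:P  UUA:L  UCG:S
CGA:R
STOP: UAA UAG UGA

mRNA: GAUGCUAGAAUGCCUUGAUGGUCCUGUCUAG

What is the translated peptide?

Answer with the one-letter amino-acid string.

Answer: MLECLDGPV

Derivation:
start AUG at pos 1
pos 1: AUG -> M; peptide=M
pos 4: CUA -> L; peptide=ML
pos 7: GAA -> E; peptide=MLE
pos 10: UGC -> C; peptide=MLEC
pos 13: CUU -> L; peptide=MLECL
pos 16: GAU -> D; peptide=MLECLD
pos 19: GGU -> G; peptide=MLECLDG
pos 22: CCU -> P; peptide=MLECLDGP
pos 25: GUC -> V; peptide=MLECLDGPV
pos 28: UAG -> STOP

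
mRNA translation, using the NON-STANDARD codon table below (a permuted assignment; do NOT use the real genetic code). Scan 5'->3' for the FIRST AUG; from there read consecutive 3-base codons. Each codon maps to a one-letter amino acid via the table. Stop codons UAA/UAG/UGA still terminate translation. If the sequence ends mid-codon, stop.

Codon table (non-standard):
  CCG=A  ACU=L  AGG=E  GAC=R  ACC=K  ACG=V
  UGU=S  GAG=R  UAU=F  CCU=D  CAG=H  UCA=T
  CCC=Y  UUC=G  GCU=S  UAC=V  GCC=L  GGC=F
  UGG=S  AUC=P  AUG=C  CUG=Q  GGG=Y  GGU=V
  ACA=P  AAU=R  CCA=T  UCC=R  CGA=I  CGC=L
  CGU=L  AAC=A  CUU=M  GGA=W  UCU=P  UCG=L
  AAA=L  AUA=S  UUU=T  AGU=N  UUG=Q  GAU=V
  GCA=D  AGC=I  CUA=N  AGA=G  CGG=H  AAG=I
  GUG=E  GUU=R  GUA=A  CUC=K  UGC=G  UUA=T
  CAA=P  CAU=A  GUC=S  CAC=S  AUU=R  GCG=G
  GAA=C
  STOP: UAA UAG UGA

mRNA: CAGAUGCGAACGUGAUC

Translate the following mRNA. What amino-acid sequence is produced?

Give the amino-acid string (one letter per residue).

start AUG at pos 3
pos 3: AUG -> C; peptide=C
pos 6: CGA -> I; peptide=CI
pos 9: ACG -> V; peptide=CIV
pos 12: UGA -> STOP

Answer: CIV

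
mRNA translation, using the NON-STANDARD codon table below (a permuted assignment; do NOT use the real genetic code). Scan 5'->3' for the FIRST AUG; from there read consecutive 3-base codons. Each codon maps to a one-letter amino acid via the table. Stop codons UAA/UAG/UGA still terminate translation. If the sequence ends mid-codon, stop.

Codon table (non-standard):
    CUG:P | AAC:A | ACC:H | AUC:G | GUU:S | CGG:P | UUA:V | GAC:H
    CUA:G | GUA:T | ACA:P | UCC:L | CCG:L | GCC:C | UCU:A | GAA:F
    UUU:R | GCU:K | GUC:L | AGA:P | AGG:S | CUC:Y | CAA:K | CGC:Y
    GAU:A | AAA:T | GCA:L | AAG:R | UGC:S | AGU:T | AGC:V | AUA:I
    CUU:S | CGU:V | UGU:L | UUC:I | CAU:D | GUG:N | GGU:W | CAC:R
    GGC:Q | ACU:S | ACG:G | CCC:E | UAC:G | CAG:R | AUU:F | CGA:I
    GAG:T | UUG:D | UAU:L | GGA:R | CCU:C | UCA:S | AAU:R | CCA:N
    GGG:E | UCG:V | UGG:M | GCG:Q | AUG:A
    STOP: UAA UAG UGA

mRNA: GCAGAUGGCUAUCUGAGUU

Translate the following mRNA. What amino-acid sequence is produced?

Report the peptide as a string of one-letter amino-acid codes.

start AUG at pos 4
pos 4: AUG -> A; peptide=A
pos 7: GCU -> K; peptide=AK
pos 10: AUC -> G; peptide=AKG
pos 13: UGA -> STOP

Answer: AKG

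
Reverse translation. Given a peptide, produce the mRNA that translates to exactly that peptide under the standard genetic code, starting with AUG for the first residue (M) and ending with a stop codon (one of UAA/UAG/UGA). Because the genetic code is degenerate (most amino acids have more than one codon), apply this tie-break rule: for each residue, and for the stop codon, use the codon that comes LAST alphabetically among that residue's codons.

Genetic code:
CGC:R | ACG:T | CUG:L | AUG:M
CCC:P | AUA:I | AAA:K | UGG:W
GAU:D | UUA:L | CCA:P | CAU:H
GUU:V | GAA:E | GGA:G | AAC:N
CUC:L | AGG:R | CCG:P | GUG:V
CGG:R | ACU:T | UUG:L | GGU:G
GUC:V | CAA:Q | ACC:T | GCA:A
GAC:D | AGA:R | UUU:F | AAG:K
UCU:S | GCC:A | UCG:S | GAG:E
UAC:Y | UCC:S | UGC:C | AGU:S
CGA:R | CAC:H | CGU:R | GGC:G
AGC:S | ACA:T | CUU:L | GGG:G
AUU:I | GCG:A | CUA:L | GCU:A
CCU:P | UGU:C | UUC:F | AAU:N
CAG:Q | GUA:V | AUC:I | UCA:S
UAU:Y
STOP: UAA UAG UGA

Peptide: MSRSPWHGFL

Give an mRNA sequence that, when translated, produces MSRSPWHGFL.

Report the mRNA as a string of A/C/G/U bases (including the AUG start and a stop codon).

Answer: mRNA: AUGUCUCGUUCUCCUUGGCAUGGUUUUUUGUGA

Derivation:
residue 1: M -> AUG (start codon)
residue 2: S codons sorted = AGC,AGU,UCA,UCC,UCG,UCU -> pick last = UCU
residue 3: R codons sorted = AGA,AGG,CGA,CGC,CGG,CGU -> pick last = CGU
residue 4: S codons sorted = AGC,AGU,UCA,UCC,UCG,UCU -> pick last = UCU
residue 5: P codons sorted = CCA,CCC,CCG,CCU -> pick last = CCU
residue 6: W -> UGG (only codon)
residue 7: H codons sorted = CAC,CAU -> pick last = CAU
residue 8: G codons sorted = GGA,GGC,GGG,GGU -> pick last = GGU
residue 9: F codons sorted = UUC,UUU -> pick last = UUU
residue 10: L codons sorted = CUA,CUC,CUG,CUU,UUA,UUG -> pick last = UUG
terminator: stop codons sorted = UAA,UAG,UGA -> pick last = UGA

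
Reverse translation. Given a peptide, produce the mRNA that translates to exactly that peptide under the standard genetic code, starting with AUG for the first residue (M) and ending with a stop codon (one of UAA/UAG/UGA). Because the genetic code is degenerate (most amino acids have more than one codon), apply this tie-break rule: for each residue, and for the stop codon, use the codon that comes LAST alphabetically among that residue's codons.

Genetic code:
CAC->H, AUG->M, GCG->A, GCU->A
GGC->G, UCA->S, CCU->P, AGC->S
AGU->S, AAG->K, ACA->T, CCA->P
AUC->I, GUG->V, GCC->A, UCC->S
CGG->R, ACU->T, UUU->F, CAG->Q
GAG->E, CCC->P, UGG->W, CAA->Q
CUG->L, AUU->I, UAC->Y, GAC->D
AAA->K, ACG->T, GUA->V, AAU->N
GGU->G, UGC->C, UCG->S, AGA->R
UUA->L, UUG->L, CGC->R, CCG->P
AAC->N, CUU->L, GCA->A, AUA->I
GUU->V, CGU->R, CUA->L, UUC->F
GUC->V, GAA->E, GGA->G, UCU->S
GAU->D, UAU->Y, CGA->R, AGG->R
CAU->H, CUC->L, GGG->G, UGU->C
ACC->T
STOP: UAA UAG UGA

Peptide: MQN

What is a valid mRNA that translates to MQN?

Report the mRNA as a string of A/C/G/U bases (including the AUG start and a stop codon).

residue 1: M -> AUG (start codon)
residue 2: Q codons sorted = CAA,CAG -> pick last = CAG
residue 3: N codons sorted = AAC,AAU -> pick last = AAU
terminator: stop codons sorted = UAA,UAG,UGA -> pick last = UGA

Answer: mRNA: AUGCAGAAUUGA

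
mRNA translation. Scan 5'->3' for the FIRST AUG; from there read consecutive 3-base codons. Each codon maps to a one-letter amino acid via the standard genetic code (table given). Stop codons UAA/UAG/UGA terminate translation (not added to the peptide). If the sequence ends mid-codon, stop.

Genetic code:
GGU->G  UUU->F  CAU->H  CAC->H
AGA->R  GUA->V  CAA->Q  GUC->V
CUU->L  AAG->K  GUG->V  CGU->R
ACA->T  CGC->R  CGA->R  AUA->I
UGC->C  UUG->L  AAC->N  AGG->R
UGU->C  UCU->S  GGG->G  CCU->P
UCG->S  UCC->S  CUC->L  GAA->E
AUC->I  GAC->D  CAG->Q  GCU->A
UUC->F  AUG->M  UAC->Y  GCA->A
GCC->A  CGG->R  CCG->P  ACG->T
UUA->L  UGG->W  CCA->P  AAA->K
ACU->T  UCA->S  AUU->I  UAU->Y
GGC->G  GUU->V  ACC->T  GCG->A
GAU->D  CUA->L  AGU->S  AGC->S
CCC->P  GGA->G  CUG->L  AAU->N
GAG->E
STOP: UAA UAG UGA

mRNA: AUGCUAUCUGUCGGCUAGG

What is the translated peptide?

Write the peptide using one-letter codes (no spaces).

start AUG at pos 0
pos 0: AUG -> M; peptide=M
pos 3: CUA -> L; peptide=ML
pos 6: UCU -> S; peptide=MLS
pos 9: GUC -> V; peptide=MLSV
pos 12: GGC -> G; peptide=MLSVG
pos 15: UAG -> STOP

Answer: MLSVG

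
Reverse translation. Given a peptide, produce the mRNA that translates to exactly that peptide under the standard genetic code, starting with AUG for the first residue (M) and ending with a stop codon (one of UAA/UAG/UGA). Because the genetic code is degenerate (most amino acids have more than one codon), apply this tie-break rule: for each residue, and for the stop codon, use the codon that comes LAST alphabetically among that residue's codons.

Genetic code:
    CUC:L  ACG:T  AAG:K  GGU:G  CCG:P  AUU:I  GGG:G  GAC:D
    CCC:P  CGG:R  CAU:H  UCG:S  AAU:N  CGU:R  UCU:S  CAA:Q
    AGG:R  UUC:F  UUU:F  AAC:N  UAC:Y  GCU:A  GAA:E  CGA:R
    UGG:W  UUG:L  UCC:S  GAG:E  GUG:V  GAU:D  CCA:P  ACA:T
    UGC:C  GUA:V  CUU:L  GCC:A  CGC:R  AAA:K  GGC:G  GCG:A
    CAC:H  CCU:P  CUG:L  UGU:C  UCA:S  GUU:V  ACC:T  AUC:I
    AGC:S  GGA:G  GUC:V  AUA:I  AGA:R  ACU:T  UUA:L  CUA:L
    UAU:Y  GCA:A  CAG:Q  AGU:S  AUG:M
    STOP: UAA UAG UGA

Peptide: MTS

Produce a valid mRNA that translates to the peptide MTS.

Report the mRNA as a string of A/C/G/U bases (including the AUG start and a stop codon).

residue 1: M -> AUG (start codon)
residue 2: T codons sorted = ACA,ACC,ACG,ACU -> pick last = ACU
residue 3: S codons sorted = AGC,AGU,UCA,UCC,UCG,UCU -> pick last = UCU
terminator: stop codons sorted = UAA,UAG,UGA -> pick last = UGA

Answer: mRNA: AUGACUUCUUGA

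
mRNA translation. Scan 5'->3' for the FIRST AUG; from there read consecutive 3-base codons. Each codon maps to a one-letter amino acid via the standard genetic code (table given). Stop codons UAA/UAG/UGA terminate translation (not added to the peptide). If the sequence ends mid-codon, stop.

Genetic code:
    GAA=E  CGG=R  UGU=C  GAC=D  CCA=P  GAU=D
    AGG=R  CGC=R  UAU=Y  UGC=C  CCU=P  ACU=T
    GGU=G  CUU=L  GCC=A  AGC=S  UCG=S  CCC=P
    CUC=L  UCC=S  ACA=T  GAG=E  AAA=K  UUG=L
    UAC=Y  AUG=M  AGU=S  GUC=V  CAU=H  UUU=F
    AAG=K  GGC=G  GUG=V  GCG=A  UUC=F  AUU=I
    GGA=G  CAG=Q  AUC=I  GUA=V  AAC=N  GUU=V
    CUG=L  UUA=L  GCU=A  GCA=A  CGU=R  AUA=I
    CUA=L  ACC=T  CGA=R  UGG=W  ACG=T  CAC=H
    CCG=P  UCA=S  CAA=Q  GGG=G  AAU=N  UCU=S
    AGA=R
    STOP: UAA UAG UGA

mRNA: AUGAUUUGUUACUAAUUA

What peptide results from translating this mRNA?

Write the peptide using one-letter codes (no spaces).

Answer: MICY

Derivation:
start AUG at pos 0
pos 0: AUG -> M; peptide=M
pos 3: AUU -> I; peptide=MI
pos 6: UGU -> C; peptide=MIC
pos 9: UAC -> Y; peptide=MICY
pos 12: UAA -> STOP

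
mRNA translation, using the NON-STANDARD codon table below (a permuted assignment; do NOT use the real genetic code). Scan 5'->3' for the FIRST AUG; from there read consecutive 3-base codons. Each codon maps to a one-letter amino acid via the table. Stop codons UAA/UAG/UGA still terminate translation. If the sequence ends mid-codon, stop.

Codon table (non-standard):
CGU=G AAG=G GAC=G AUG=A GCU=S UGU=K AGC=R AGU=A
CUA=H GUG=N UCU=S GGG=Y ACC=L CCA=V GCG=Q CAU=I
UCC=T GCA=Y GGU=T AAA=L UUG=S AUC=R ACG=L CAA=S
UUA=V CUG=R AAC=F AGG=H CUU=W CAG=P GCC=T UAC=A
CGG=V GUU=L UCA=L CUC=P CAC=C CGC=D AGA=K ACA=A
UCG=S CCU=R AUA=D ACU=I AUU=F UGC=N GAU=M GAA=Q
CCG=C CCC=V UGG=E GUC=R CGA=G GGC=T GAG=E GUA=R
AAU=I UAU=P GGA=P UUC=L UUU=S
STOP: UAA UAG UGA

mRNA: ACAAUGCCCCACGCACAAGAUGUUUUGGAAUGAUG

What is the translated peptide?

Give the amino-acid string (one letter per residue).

Answer: AVCYSMLSQ

Derivation:
start AUG at pos 3
pos 3: AUG -> A; peptide=A
pos 6: CCC -> V; peptide=AV
pos 9: CAC -> C; peptide=AVC
pos 12: GCA -> Y; peptide=AVCY
pos 15: CAA -> S; peptide=AVCYS
pos 18: GAU -> M; peptide=AVCYSM
pos 21: GUU -> L; peptide=AVCYSML
pos 24: UUG -> S; peptide=AVCYSMLS
pos 27: GAA -> Q; peptide=AVCYSMLSQ
pos 30: UGA -> STOP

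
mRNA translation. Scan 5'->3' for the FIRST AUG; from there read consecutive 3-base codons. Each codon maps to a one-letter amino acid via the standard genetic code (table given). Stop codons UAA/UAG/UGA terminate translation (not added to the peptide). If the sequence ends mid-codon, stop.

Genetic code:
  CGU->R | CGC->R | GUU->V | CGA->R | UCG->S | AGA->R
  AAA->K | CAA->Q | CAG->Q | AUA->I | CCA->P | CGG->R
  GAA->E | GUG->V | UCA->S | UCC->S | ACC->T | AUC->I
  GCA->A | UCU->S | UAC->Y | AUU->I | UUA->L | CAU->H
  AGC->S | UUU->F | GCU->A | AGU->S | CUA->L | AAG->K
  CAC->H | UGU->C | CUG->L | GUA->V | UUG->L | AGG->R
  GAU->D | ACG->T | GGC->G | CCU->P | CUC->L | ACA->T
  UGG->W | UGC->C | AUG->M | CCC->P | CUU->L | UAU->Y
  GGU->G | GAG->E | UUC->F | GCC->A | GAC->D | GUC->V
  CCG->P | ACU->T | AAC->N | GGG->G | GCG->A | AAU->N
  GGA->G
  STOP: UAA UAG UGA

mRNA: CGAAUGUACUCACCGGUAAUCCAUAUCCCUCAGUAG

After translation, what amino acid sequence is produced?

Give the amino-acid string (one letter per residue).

Answer: MYSPVIHIPQ

Derivation:
start AUG at pos 3
pos 3: AUG -> M; peptide=M
pos 6: UAC -> Y; peptide=MY
pos 9: UCA -> S; peptide=MYS
pos 12: CCG -> P; peptide=MYSP
pos 15: GUA -> V; peptide=MYSPV
pos 18: AUC -> I; peptide=MYSPVI
pos 21: CAU -> H; peptide=MYSPVIH
pos 24: AUC -> I; peptide=MYSPVIHI
pos 27: CCU -> P; peptide=MYSPVIHIP
pos 30: CAG -> Q; peptide=MYSPVIHIPQ
pos 33: UAG -> STOP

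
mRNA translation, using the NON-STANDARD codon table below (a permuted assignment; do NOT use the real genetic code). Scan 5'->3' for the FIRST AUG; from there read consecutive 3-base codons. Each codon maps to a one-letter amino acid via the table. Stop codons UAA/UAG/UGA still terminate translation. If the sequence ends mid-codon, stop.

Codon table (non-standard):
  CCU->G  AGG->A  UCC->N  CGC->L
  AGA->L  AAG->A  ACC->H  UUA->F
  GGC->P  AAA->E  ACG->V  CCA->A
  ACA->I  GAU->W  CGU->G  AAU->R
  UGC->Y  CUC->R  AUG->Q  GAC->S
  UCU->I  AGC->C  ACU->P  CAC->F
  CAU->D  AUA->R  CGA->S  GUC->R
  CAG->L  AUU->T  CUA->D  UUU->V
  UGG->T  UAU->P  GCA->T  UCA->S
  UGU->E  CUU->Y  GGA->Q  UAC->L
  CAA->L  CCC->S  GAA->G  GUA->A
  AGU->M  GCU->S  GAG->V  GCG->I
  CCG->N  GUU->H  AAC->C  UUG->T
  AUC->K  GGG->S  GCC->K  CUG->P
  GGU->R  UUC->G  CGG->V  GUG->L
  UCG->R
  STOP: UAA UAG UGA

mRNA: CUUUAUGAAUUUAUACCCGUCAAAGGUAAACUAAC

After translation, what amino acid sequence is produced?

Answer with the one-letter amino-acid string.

Answer: QRFLNSAAC

Derivation:
start AUG at pos 4
pos 4: AUG -> Q; peptide=Q
pos 7: AAU -> R; peptide=QR
pos 10: UUA -> F; peptide=QRF
pos 13: UAC -> L; peptide=QRFL
pos 16: CCG -> N; peptide=QRFLN
pos 19: UCA -> S; peptide=QRFLNS
pos 22: AAG -> A; peptide=QRFLNSA
pos 25: GUA -> A; peptide=QRFLNSAA
pos 28: AAC -> C; peptide=QRFLNSAAC
pos 31: UAA -> STOP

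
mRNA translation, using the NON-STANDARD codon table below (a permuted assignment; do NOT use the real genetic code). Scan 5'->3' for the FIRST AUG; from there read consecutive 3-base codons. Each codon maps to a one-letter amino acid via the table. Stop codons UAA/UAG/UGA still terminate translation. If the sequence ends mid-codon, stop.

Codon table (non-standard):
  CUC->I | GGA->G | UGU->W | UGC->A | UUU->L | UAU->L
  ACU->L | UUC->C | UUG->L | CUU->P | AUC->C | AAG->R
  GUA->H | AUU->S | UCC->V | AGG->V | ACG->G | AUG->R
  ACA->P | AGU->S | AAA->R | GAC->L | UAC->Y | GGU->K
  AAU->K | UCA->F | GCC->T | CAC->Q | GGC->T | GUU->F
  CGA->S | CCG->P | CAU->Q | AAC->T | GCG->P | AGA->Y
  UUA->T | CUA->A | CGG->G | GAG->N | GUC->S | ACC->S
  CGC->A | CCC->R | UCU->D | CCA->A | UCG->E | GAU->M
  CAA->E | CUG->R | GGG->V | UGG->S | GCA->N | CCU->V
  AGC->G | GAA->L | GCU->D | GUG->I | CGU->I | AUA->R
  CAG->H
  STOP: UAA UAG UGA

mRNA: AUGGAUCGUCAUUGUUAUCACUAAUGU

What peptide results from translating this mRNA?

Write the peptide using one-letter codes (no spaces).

Answer: RMIQWLQ

Derivation:
start AUG at pos 0
pos 0: AUG -> R; peptide=R
pos 3: GAU -> M; peptide=RM
pos 6: CGU -> I; peptide=RMI
pos 9: CAU -> Q; peptide=RMIQ
pos 12: UGU -> W; peptide=RMIQW
pos 15: UAU -> L; peptide=RMIQWL
pos 18: CAC -> Q; peptide=RMIQWLQ
pos 21: UAA -> STOP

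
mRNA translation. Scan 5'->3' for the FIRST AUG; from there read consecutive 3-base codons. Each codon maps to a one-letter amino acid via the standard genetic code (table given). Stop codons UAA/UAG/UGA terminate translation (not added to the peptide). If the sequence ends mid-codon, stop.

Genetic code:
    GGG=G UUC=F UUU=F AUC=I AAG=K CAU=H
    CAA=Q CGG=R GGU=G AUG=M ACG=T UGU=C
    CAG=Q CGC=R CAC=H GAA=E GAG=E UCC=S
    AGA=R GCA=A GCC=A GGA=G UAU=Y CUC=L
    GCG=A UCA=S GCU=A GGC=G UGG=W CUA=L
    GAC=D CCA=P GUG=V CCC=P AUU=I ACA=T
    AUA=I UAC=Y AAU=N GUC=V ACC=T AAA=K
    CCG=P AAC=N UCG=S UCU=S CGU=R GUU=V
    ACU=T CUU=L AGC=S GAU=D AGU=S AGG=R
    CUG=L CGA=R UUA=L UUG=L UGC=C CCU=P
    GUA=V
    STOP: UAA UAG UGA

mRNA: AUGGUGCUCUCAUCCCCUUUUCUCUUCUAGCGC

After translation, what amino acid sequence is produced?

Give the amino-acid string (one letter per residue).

start AUG at pos 0
pos 0: AUG -> M; peptide=M
pos 3: GUG -> V; peptide=MV
pos 6: CUC -> L; peptide=MVL
pos 9: UCA -> S; peptide=MVLS
pos 12: UCC -> S; peptide=MVLSS
pos 15: CCU -> P; peptide=MVLSSP
pos 18: UUU -> F; peptide=MVLSSPF
pos 21: CUC -> L; peptide=MVLSSPFL
pos 24: UUC -> F; peptide=MVLSSPFLF
pos 27: UAG -> STOP

Answer: MVLSSPFLF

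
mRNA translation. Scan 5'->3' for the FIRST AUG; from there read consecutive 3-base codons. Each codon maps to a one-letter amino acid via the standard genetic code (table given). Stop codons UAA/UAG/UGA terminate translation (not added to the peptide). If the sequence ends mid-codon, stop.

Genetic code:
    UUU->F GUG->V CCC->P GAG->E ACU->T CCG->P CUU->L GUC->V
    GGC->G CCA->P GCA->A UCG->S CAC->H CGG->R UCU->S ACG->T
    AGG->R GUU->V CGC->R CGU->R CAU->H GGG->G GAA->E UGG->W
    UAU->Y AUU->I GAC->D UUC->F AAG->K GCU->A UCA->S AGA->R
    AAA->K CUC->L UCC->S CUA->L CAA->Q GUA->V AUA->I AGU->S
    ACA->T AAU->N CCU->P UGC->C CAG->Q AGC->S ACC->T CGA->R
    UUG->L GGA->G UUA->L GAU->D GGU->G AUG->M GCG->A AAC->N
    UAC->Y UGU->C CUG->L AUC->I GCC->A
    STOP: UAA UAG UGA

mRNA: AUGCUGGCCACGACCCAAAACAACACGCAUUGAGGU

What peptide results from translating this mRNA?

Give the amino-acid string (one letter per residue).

Answer: MLATTQNNTH

Derivation:
start AUG at pos 0
pos 0: AUG -> M; peptide=M
pos 3: CUG -> L; peptide=ML
pos 6: GCC -> A; peptide=MLA
pos 9: ACG -> T; peptide=MLAT
pos 12: ACC -> T; peptide=MLATT
pos 15: CAA -> Q; peptide=MLATTQ
pos 18: AAC -> N; peptide=MLATTQN
pos 21: AAC -> N; peptide=MLATTQNN
pos 24: ACG -> T; peptide=MLATTQNNT
pos 27: CAU -> H; peptide=MLATTQNNTH
pos 30: UGA -> STOP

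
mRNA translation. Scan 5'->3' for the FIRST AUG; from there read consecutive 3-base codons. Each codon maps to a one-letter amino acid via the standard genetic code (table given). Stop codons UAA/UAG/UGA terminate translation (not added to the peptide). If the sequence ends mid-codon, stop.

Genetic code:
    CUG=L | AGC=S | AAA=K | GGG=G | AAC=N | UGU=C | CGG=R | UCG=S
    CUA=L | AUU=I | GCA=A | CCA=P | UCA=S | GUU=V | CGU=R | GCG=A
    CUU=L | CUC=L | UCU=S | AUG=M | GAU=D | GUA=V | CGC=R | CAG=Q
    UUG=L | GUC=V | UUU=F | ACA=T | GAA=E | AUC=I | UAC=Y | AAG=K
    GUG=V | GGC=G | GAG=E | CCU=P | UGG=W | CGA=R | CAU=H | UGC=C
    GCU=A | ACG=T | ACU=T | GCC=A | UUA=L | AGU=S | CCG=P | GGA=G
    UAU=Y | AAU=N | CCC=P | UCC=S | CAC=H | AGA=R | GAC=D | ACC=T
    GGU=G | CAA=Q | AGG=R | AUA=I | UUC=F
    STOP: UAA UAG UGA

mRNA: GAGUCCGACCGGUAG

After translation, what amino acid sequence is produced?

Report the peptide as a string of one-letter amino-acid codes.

no AUG start codon found

Answer: (empty: no AUG start codon)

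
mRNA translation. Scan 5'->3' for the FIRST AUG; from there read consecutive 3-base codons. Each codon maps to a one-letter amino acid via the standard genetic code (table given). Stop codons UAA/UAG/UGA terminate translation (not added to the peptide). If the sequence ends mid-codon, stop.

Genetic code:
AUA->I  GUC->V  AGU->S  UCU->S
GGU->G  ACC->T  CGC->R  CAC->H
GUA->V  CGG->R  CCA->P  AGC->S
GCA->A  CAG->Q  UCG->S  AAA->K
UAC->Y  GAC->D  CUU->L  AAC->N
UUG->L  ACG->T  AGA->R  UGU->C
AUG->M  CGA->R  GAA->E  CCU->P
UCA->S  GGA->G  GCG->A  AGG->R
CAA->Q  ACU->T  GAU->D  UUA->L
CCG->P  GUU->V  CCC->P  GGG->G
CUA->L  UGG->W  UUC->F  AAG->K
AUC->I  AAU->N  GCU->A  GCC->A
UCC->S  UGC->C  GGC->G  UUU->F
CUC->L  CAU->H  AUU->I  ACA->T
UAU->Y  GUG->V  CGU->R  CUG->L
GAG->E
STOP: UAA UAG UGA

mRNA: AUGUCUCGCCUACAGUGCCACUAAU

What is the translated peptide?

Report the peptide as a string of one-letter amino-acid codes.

start AUG at pos 0
pos 0: AUG -> M; peptide=M
pos 3: UCU -> S; peptide=MS
pos 6: CGC -> R; peptide=MSR
pos 9: CUA -> L; peptide=MSRL
pos 12: CAG -> Q; peptide=MSRLQ
pos 15: UGC -> C; peptide=MSRLQC
pos 18: CAC -> H; peptide=MSRLQCH
pos 21: UAA -> STOP

Answer: MSRLQCH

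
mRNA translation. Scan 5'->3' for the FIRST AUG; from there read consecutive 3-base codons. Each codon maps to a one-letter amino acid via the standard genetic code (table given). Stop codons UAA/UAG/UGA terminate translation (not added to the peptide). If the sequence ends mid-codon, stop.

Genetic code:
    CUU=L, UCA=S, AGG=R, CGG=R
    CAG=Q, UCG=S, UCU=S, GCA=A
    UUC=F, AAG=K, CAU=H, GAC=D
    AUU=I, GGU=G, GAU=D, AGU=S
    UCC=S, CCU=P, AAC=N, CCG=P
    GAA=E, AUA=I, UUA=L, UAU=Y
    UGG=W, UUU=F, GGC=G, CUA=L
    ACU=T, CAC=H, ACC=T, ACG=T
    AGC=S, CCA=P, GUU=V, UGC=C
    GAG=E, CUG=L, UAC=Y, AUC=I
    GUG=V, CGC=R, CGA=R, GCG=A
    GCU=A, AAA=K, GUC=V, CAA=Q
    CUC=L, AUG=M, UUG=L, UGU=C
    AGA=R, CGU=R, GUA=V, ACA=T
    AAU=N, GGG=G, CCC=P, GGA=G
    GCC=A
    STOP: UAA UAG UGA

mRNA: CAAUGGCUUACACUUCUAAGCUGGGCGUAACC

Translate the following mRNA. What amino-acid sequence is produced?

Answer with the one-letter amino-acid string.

start AUG at pos 2
pos 2: AUG -> M; peptide=M
pos 5: GCU -> A; peptide=MA
pos 8: UAC -> Y; peptide=MAY
pos 11: ACU -> T; peptide=MAYT
pos 14: UCU -> S; peptide=MAYTS
pos 17: AAG -> K; peptide=MAYTSK
pos 20: CUG -> L; peptide=MAYTSKL
pos 23: GGC -> G; peptide=MAYTSKLG
pos 26: GUA -> V; peptide=MAYTSKLGV
pos 29: ACC -> T; peptide=MAYTSKLGVT
pos 32: only 0 nt remain (<3), stop (end of mRNA)

Answer: MAYTSKLGVT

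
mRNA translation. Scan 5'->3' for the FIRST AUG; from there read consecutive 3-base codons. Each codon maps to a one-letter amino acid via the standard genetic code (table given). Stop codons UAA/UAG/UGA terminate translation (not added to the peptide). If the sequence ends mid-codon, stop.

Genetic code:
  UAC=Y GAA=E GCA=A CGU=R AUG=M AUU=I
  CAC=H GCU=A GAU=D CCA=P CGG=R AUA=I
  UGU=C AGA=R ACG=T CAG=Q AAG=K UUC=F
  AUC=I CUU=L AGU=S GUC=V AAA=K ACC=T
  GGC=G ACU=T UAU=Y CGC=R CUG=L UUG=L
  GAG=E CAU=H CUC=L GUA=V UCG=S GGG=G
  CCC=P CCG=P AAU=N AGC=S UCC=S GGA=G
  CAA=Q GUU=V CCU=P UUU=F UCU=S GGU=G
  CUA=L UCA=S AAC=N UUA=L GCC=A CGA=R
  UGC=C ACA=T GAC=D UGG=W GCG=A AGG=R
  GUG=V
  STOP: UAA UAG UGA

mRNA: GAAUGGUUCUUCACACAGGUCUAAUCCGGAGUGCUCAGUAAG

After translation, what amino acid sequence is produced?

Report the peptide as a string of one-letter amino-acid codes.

Answer: MVLHTGLIRSAQ

Derivation:
start AUG at pos 2
pos 2: AUG -> M; peptide=M
pos 5: GUU -> V; peptide=MV
pos 8: CUU -> L; peptide=MVL
pos 11: CAC -> H; peptide=MVLH
pos 14: ACA -> T; peptide=MVLHT
pos 17: GGU -> G; peptide=MVLHTG
pos 20: CUA -> L; peptide=MVLHTGL
pos 23: AUC -> I; peptide=MVLHTGLI
pos 26: CGG -> R; peptide=MVLHTGLIR
pos 29: AGU -> S; peptide=MVLHTGLIRS
pos 32: GCU -> A; peptide=MVLHTGLIRSA
pos 35: CAG -> Q; peptide=MVLHTGLIRSAQ
pos 38: UAA -> STOP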